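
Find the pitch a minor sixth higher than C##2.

A#2

Counting six letter names up from C lands on A.
Moving 8 semitones up from C##2 (the size of a minor sixth) reaches A#2.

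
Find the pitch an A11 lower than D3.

Ab1

The eleventh's letter: D down four letter names plus an octave → A.
An augmented eleventh spans 18 semitones, so from D3 the target pitch is Ab1.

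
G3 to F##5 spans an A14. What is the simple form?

augmented seventh

Each octave removed subtracts seven from the number: 14 − 7 = 7.
So an augmented fourteenth is an octave plus an augmented seventh. The quality is unchanged.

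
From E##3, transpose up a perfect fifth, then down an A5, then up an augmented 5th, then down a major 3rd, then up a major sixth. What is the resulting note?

E##4

Up a perfect fifth from E##3: B##3 (7 semitones up).
An augmented fifth down from B##3 is E#3.
Up an augmented fifth from E#3: B##3 (8 semitones up).
A major third down from B##3 is G##3.
A major sixth up from G##3 is E##4.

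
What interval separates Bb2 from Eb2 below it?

Descending from Bb2 to Eb2 is the same interval as ascending Eb2 to Bb2.
E to B spans five letter names (E-F-G-A-B), so the interval is some kind of fifth.
The perfect fifth spans 7 semitones, and Eb2 to Bb2 is exactly 7 semitones — so this is a perfect fifth.

perfect fifth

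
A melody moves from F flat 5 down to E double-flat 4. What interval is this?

major ninth

Descending from Fb5 to Ebb4 is the same interval as ascending Ebb4 to Fb5.
E to F spans two letter names (E-F), plus an octave: a ninth.
Counting semitones, Ebb4→Fb5 is 14, which is the major ninth.
(Equivalently, a compound major second: a major second plus an octave.)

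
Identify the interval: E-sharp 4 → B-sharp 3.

Descending from E#4 to B#3 is the same interval as ascending B#3 to E#4.
B to E spans four letter names (B-C-D-E) — that makes it a fourth of some quality.
Counting semitones, B#3→E#4 is 5, which is the perfect fourth.

P4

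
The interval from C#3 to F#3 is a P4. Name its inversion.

perfect fifth

Interval numbers invert to sum to nine: 4 + 5 = 9, so a fourth inverts to a fifth.
And perfect stays perfect under inversion, so we get a perfect fifth.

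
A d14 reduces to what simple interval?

diminished seventh

Take out an octave (7 from the number): 14 − 7 = 7.
Quality carries through unchanged, so the simple form is a diminished seventh.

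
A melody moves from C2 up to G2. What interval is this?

C to G spans five letter names (C-D-E-F-G), so the interval is some kind of fifth.
Counting semitones, C2→G2 is 7, which is the perfect fifth.

P5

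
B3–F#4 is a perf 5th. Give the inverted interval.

Inverted interval numbers add to nine, so a fifth pairs with a fourth (5 + 4 = 9).
The quality also flips — perfect stays perfect — giving a perfect fourth.

P4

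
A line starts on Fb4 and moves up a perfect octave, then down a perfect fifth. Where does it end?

Fb4 up a perfect octave → Fb5 (12 semitones).
A perfect fifth down from Fb5 is Bbb4.

Bbb4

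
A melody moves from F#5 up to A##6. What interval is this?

F to A spans three letter names (F-G-A), plus an octave, so the interval is some kind of tenth.
The major tenth is 16 semitones; here we have 17, one semitone wider: augmented.
(Equivalently, a compound augmented third: an augmented third plus an octave.)

A10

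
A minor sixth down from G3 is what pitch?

Counting six letter names down from G lands on B.
A minor sixth spans 8 semitones, so from G3 the target pitch is B2.

B2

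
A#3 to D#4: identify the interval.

perfect fourth

A to D spans four letter names (A-B-C-D), so the interval is some kind of fourth.
The perfect fourth spans 5 semitones, and A#3 to D#4 is exactly 5 semitones — so this is a perfect fourth.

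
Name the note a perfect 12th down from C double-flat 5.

The twelfth's letter: C down five letter names plus an octave → F.
A perfect twelfth spans 19 semitones, so from Cbb5 the target pitch is Fbb3.

F double-flat 3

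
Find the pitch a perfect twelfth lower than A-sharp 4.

The twelfth's letter: A down five letter names plus an octave → D.
Moving 19 semitones down from A#4 (the size of a perfect twelfth) reaches D#3.

D-sharp 3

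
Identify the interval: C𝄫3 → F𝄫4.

C to F spans four letter names (C-D-E-F), plus an octave, so the interval is some kind of eleventh.
Counting semitones, Cbb3→Fbb4 is 17, which is the perfect eleventh.
(Equivalently, a compound perfect fourth: a perfect fourth plus an octave.)

perfect 11th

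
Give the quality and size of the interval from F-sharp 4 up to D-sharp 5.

M6

F to D spans six letter names (F-G-A-B-C-D), so the interval is some kind of sixth.
F#4 to D#5 is 9 semitones, matching the major sixth exactly, so the quality is major.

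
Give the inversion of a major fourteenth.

m2

First reduce the compound major fourteenth to its simple form, a major seventh.
The rule of nine gives the new number: 9 − 7 = 2, so a seventh becomes a second.
And major becomes minor under inversion, so we get a minor second.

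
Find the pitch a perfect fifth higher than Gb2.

Counting five letter names up from G lands on D.
Moving 7 semitones up from Gb2 (the size of a perfect fifth) reaches Db3.

Db3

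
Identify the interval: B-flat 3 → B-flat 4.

B to B is the same letter name, plus an octave: an octave.
Bb3 to Bb4 is 12 semitones, matching the perfect octave exactly, so the quality is perfect.

P8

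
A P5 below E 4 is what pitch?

The fifth takes the letter from E down to A.
A perfect fifth spans 7 semitones, so from E4 the target pitch is A3.

A 3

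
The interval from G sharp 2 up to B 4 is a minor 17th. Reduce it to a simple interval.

minor 3rd

Subtracting seven from the interval number removes an octave: 17 − 14 = 3.
That makes a minor seventeenth a compound minor third — 2 octaves plus a minor third.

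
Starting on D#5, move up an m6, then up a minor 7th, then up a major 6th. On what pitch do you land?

F#7

Up a minor sixth from D#5: B5 (8 semitones up).
A minor seventh up from B5 is A6.
A major sixth up from A6 is F#7.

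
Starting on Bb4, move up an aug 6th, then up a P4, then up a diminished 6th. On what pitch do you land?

Ab6

Bb4 up an augmented sixth → G#5 (10 semitones).
A perfect fourth up from G#5 is C#6.
Up a diminished sixth from C#6: Ab6 (7 semitones up).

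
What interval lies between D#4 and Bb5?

diminished thirteenth

D to B spans six letter names (D-E-F-G-A-B), plus an octave, so the interval is some kind of thirteenth.
D#4 to Bb5 spans 19 semitones — two semitones narrower than the major thirteenth (21) — giving a diminished thirteenth.
(Equivalently, a compound diminished sixth: a diminished sixth plus an octave.)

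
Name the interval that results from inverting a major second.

minor 7th

Inverted interval numbers add to nine, so a second pairs with a seventh (2 + 7 = 9).
The quality also flips — major becomes minor — giving a minor seventh.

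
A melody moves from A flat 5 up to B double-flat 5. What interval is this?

A to B spans two letter names (A-B): a second.
Ab5 to Bbb5 is 1 semitone, a half step short of the major second (2), so this is minor.

m2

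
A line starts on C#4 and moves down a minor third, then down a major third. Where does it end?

F#3

A minor third down from C#4 is A#3.
Down a major third from A#3: F#3 (4 semitones down).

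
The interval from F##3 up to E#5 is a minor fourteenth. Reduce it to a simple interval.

minor seventh

Take out an octave (7 from the number): 14 − 7 = 7.
That makes a minor fourteenth a compound minor seventh — an octave plus a minor seventh.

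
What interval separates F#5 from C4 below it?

Descending from F#5 to C4 is the same interval as ascending C4 to F#5.
C to F spans four letter names (C-D-E-F), plus an octave, so the interval is some kind of eleventh.
C4 to F#5 spans 18 semitones — one semitone wider than the perfect eleventh (17) — giving an augmented eleventh.
(Equivalently, a compound augmented fourth: an augmented fourth plus an octave.)

A11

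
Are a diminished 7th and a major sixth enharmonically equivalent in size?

A diminished seventh = 9 semitones = a major sixth; enharmonically equal.

Yes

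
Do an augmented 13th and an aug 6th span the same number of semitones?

An augmented thirteenth is 22 semitones but an augmented sixth is 10 semitones — different sizes.

No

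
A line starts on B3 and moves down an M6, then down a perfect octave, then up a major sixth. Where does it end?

B2

B3 down a major sixth → D3 (9 semitones).
Down a perfect octave from D3: D2 (12 semitones down).
A major sixth up from D2 is B2.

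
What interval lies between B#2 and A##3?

B to A spans seven letter names (B-C-D-E-F-G-A), so the interval is some kind of seventh.
B#2 to A##3 is 11 semitones, matching the major seventh exactly, so the quality is major.

major seventh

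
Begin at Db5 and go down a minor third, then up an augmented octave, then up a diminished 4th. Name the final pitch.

Eb6

Down a minor third from Db5: Bb4 (3 semitones down).
An augmented octave up from Bb4 is B5.
A diminished fourth up from B5 is Eb6.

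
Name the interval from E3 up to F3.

m2

E to F spans two letter names (E-F), so the interval is some kind of second.
A major second would be 2 semitones, but E3 to F3 is 1 — one semitone narrower, making it a minor second.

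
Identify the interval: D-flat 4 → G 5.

D to G spans four letter names (D-E-F-G), plus an octave — that makes it an eleventh of some quality.
Db4 to G5 spans 18 semitones — one semitone wider than the perfect eleventh (17) — giving an augmented eleventh.
(Equivalently, a compound augmented fourth: an augmented fourth plus an octave.)

A11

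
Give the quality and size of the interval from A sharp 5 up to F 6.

A to F spans six letter names (A-B-C-D-E-F), so the interval is some kind of sixth.
A#5 to F6 spans 7 semitones — two semitones narrower than the major sixth (9) — giving a diminished sixth.

diminished sixth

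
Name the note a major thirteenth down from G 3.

B-flat 1

Six letters down from G (plus an octave) reaches B.
A major thirteenth spans 21 semitones, so from G3 the target pitch is Bb1.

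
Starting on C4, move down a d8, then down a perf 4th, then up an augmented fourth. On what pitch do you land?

C##3

Down a diminished octave from C4: C#3 (11 semitones down).
Down a perfect fourth from C#3: G#2 (5 semitones down).
G#2 up an augmented fourth → C##3 (6 semitones).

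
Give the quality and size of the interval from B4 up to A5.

B to A spans seven letter names (B-C-D-E-F-G-A): a seventh.
B4 to A5 is 10 semitones, a half step short of the major seventh (11), so this is minor.

minor seventh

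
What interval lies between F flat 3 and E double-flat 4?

m7

F to E spans seven letter names (F-G-A-B-C-D-E), so the interval is some kind of seventh.
A major seventh would be 11 semitones, but Fb3 to Ebb4 is 10 — one semitone narrower, making it a minor seventh.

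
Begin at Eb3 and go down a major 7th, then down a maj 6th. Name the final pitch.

A major seventh down from Eb3 is Fb2.
Down a major sixth from Fb2: Abb1 (9 semitones down).

Abb1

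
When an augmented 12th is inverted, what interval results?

First reduce the compound augmented twelfth to its simple form, an augmented fifth.
Inverted interval numbers add to nine, so a fifth pairs with a fourth (5 + 4 = 9).
Quality inverts too: augmented becomes diminished. That makes the inversion a diminished fourth.

diminished 4th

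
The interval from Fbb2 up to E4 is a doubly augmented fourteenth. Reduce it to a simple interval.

Take out an octave (7 from the number): 14 − 7 = 7.
So a doubly augmented fourteenth is an octave plus a doubly augmented seventh. The quality is unchanged.

doubly augmented 7th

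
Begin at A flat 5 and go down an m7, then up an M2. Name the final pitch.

Ab5 down a minor seventh → Bb4 (10 semitones).
A major second up from Bb4 is C5.

C 5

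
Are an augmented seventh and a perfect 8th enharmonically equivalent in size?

An augmented seventh = 12 semitones = a perfect octave; enharmonically equal.

Yes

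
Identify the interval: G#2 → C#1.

Descending from G#2 to C#1 is the same interval as ascending C#1 to G#2.
C to G spans five letter names (C-D-E-F-G), plus an octave: a twelfth.
C#1 to G#2 is 19 semitones, matching the perfect twelfth exactly, so the quality is perfect.
(Equivalently, a compound perfect fifth: a perfect fifth plus an octave.)

perfect twelfth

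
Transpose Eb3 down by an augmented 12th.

Abb1

Five letters down from E (plus an octave) reaches A.
An augmented twelfth is 20 semitones; 20 semitones down from Eb3 gives Abb1.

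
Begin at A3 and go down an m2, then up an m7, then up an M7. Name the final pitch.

E#5

A minor second down from A3 is G#3.
A minor seventh up from G#3 is F#4.
F#4 up a major seventh → E#5 (11 semitones).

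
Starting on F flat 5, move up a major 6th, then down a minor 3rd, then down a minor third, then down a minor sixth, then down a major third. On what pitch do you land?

G 4

A major sixth up from Fb5 is Db6.
A minor third down from Db6 is Bb5.
Down a minor third from Bb5: G5 (3 semitones down).
Down a minor sixth from G5: B4 (8 semitones down).
Down a major third from B4: G4 (4 semitones down).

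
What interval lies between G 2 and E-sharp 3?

G to E spans six letter names (G-A-B-C-D-E) — that makes it a sixth of some quality.
A major sixth would be 9 semitones; G2 to E#3 is 10, one semitone wider, so the interval is augmented.

A6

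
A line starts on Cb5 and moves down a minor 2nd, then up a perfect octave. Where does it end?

Down a minor second from Cb5: Bb4 (1 semitone down).
A perfect octave up from Bb4 is Bb5.

Bb5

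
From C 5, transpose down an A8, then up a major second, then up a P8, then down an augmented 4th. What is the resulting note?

C5 down an augmented octave → Cb4 (13 semitones).
Up a major second from Cb4: Db4 (2 semitones up).
Up a perfect octave from Db4: Db5 (12 semitones up).
Down an augmented fourth from Db5: Abb4 (6 semitones down).

A double-flat 4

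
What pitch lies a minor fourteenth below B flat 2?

C 1

The fourteenth's letter: B down seven letter names plus an octave → C.
A minor fourteenth spans 22 semitones, so from Bb2 the target pitch is C1.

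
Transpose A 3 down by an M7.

Seven letter names down from A: B.
Moving 11 semitones down from A3 (the size of a major seventh) reaches Bb2.

B-flat 2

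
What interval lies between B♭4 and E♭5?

perfect 4th

B to E spans four letter names (B-C-D-E): a fourth.
Bb4 to Eb5 is 5 semitones, matching the perfect fourth exactly, so the quality is perfect.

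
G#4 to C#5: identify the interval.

P4

G to C spans four letter names (G-A-B-C): a fourth.
G#4 to C#5 is 5 semitones, matching the perfect fourth exactly, so the quality is perfect.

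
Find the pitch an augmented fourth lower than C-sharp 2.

Counting four letter names down from C lands on G.
An augmented fourth is 6 semitones; 6 semitones down from C#2 gives G1.

G 1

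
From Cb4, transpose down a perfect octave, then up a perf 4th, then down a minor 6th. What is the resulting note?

Ab2

Cb4 down a perfect octave → Cb3 (12 semitones).
A perfect fourth up from Cb3 is Fb3.
A minor sixth down from Fb3 is Ab2.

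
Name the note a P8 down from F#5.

An octave keeps the letter name F, an octave down from F.
Moving 12 semitones down from F#5 (the size of a perfect octave) reaches F#4.

F#4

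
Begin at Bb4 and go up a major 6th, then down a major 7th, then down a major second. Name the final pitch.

Gb4

Bb4 up a major sixth → G5 (9 semitones).
A major seventh down from G5 is Ab4.
Down a major second from Ab4: Gb4 (2 semitones down).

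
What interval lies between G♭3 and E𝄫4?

G to E spans six letter names (G-A-B-C-D-E) — that makes it a sixth of some quality.
At 8 semitones, Gb3→Ebb4 falls one short of a major sixth: minor.

m6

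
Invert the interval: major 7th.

m2

Inverted interval numbers add to nine, so a seventh pairs with a second (7 + 2 = 9).
Quality inverts too: major becomes minor. That makes the inversion a minor second.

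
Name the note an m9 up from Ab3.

Two letters up from A (plus an octave) reaches B.
Moving 13 semitones up from Ab3 (the size of a minor ninth) reaches Bbb4.

Bbb4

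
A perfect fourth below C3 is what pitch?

G2

Counting four letter names down from C lands on G.
A perfect fourth spans 5 semitones, so from C3 the target pitch is G2.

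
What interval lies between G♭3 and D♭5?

perfect 12th

G to D spans five letter names (G-A-B-C-D), plus an octave: a twelfth.
Gb3 to Db5 is 19 semitones, matching the perfect twelfth exactly, so the quality is perfect.
(Equivalently, a compound perfect fifth: a perfect fifth plus an octave.)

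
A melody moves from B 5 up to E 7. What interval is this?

B to E spans four letter names (B-C-D-E), plus an octave: an eleventh.
B5 to E7 is 17 semitones, matching the perfect eleventh exactly, so the quality is perfect.
(Equivalently, a compound perfect fourth: a perfect fourth plus an octave.)

perfect eleventh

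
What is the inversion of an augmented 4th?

diminished 5th

The rule of nine gives the new number: 9 − 4 = 5, so a fourth becomes a fifth.
And augmented becomes diminished under inversion, so we get a diminished fifth.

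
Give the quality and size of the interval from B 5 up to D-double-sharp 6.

augmented 3rd

B to D spans three letter names (B-C-D), so the interval is some kind of third.
The major third is 4 semitones; here we have 5, one semitone wider: augmented.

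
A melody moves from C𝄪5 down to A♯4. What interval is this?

major third

Descending from C##5 to A#4 is the same interval as ascending A#4 to C##5.
A to C spans three letter names (A-B-C): a third.
The major third spans 4 semitones, and A#4 to C##5 is exactly 4 semitones — so this is a major third.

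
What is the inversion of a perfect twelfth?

First reduce the compound perfect twelfth to its simple form, a perfect fifth.
Interval numbers invert to sum to nine: 5 + 4 = 9, so a fifth inverts to a fourth.
And perfect stays perfect under inversion, so we get a perfect fourth.

P4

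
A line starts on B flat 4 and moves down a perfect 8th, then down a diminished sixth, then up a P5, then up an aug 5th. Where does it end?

E double-sharp 4

Down a perfect octave from Bb4: Bb3 (12 semitones down).
Down a diminished sixth from Bb3: D#3 (7 semitones down).
Up a perfect fifth from D#3: A#3 (7 semitones up).
A#3 up an augmented fifth → E##4 (8 semitones).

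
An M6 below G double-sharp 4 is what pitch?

B sharp 3

Six letter names down from G: B.
Moving 9 semitones down from G##4 (the size of a major sixth) reaches B#3.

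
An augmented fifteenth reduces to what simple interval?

Take out an octave (7 from the number): 15 − 7 = 8.
That makes an augmented fifteenth a compound augmented octave — an octave plus an augmented octave.

augmented 8th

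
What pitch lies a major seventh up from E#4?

D##5

The seventh takes the letter from E up to D.
Moving 11 semitones up from E#4 (the size of a major seventh) reaches D##5.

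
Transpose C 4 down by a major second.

B-flat 3

The second takes the letter from C down to B.
A major second is 2 semitones; 2 semitones down from C4 gives Bb3.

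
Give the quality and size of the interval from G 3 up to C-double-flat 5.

G to C spans four letter names (G-A-B-C), plus an octave: an eleventh.
A perfect eleventh would be 17 semitones; G3 to Cbb5 is 15, two semitones narrower, so the interval is doubly diminished.
(Equivalently, a compound doubly diminished fourth: a doubly diminished fourth plus an octave.)

doubly diminished 11th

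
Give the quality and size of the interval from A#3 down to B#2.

Descending from A#3 to B#2 is the same interval as ascending B#2 to A#3.
B to A spans seven letter names (B-C-D-E-F-G-A), so the interval is some kind of seventh.
A major seventh would be 11 semitones, but B#2 to A#3 is 10 — one semitone narrower, making it a minor seventh.

minor seventh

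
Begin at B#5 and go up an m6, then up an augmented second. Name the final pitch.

Up a minor sixth from B#5: G#6 (8 semitones up).
G#6 up an augmented second → A##6 (3 semitones).

A##6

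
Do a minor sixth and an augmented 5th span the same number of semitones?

Both span 8 semitones: a minor sixth and an augmented fifth are the same chromatic distance.

Yes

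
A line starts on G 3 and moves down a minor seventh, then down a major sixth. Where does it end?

C 2

A minor seventh down from G3 is A2.
A major sixth down from A2 is C2.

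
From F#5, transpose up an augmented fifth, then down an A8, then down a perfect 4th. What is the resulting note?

Up an augmented fifth from F#5: C##6 (8 semitones up).
Down an augmented octave from C##6: C#5 (13 semitones down).
C#5 down a perfect fourth → G#4 (5 semitones).

G#4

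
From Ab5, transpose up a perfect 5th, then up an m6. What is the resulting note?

Ab5 up a perfect fifth → Eb6 (7 semitones).
Eb6 up a minor sixth → Cb7 (8 semitones).

Cb7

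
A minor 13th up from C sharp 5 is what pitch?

A 6

The thirteenth's letter: C up six letter names plus an octave → A.
A minor thirteenth is 20 semitones; 20 semitones up from C#5 gives A6.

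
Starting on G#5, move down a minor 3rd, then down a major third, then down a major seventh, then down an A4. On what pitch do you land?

Ab3

A minor third down from G#5 is E#5.
A major third down from E#5 is C#5.
A major seventh down from C#5 is D4.
Down an augmented fourth from D4: Ab3 (6 semitones down).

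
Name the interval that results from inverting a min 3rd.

The rule of nine gives the new number: 9 − 3 = 6, so a third becomes a sixth.
The quality also flips — minor becomes major — giving a major sixth.

major sixth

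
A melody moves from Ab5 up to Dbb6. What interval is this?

diminished 4th

A to D spans four letter names (A-B-C-D) — that makes it a fourth of some quality.
A perfect fourth would be 5 semitones; Ab5 to Dbb6 is 4, one semitone narrower, so the interval is diminished.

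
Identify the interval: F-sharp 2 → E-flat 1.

A9

Descending from F#2 to Eb1 is the same interval as ascending Eb1 to F#2.
E to F spans two letter names (E-F), plus an octave — that makes it a ninth of some quality.
The major ninth is 14 semitones; here we have 15, one semitone wider: augmented.
(Equivalently, a compound augmented second: an augmented second plus an octave.)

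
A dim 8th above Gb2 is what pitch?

The letter stays G (same as the start), shifted an octave up.
Moving 11 semitones up from Gb2 (the size of a diminished octave) reaches Gbb3.

Gbb3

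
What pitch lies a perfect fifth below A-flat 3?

Five letter names down from A: D.
A perfect fifth is 7 semitones; 7 semitones down from Ab3 gives Db3.

D-flat 3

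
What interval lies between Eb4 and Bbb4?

diminished fifth

E to B spans five letter names (E-F-G-A-B): a fifth.
The perfect fifth is 7 semitones; here we have 6, one semitone narrower: diminished.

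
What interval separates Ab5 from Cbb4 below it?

Descending from Ab5 to Cbb4 is the same interval as ascending Cbb4 to Ab5.
C to A spans six letter names (C-D-E-F-G-A), plus an octave: a thirteenth.
A major thirteenth would be 21 semitones; Cbb4 to Ab5 is 22, one semitone wider, so the interval is augmented.
(Equivalently, a compound augmented sixth: an augmented sixth plus an octave.)

augmented 13th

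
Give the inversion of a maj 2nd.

minor seventh

Interval numbers invert to sum to nine: 2 + 7 = 9, so a second inverts to a seventh.
The quality also flips — major becomes minor — giving a minor seventh.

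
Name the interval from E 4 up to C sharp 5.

major sixth

E to C spans six letter names (E-F-G-A-B-C): a sixth.
Counting semitones, E4→C#5 is 9, which is the major sixth.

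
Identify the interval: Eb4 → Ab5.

perfect eleventh

E to A spans four letter names (E-F-G-A), plus an octave, so the interval is some kind of eleventh.
Counting semitones, Eb4→Ab5 is 17, which is the perfect eleventh.
(Equivalently, a compound perfect fourth: a perfect fourth plus an octave.)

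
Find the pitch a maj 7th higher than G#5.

Seven letter names up from G: F.
Moving 11 semitones up from G#5 (the size of a major seventh) reaches F##6.

F##6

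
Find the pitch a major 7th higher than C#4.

B#4

Counting seven letter names up from C lands on B.
A major seventh spans 11 semitones, so from C#4 the target pitch is B#4.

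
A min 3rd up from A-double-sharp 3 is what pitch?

Three letter names up from A: C.
Moving 3 semitones up from A##3 (the size of a minor third) reaches C##4.

C-double-sharp 4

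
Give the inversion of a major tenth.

minor sixth

First reduce the compound major tenth to its simple form, a major third.
The rule of nine gives the new number: 9 − 3 = 6, so a third becomes a sixth.
And major becomes minor under inversion, so we get a minor sixth.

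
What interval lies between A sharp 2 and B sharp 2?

major second

A to B spans two letter names (A-B), so the interval is some kind of second.
The major second spans 2 semitones, and A#2 to B#2 is exactly 2 semitones — so this is a major second.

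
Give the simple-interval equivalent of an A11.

Subtracting seven from the interval number removes an octave: 11 − 7 = 4.
Quality carries through unchanged, so the simple form is an augmented fourth.

A4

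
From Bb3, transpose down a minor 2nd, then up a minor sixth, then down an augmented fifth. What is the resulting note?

A minor second down from Bb3 is A3.
A3 up a minor sixth → F4 (8 semitones).
An augmented fifth down from F4 is Bbb3.

Bbb3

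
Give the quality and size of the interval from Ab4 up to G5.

A to G spans seven letter names (A-B-C-D-E-F-G): a seventh.
Counting semitones, Ab4→G5 is 11, which is the major seventh.

major seventh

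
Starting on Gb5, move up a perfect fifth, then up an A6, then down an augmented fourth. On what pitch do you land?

A perfect fifth up from Gb5 is Db6.
Db6 up an augmented sixth → B6 (10 semitones).
B6 down an augmented fourth → F6 (6 semitones).

F6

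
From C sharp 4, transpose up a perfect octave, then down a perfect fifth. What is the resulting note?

Up a perfect octave from C#4: C#5 (12 semitones up).
Down a perfect fifth from C#5: F#4 (7 semitones down).

F sharp 4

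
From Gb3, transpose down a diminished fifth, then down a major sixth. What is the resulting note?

Eb2

Down a diminished fifth from Gb3: C3 (6 semitones down).
C3 down a major sixth → Eb2 (9 semitones).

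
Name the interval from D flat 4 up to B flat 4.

major 6th

D to B spans six letter names (D-E-F-G-A-B): a sixth.
Db4 to Bb4 is 9 semitones, matching the major sixth exactly, so the quality is major.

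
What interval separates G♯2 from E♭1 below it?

augmented tenth

Descending from G#2 to Eb1 is the same interval as ascending Eb1 to G#2.
E to G spans three letter names (E-F-G), plus an octave — that makes it a tenth of some quality.
Eb1 to G#2 spans 17 semitones — one semitone wider than the major tenth (16) — giving an augmented tenth.
(Equivalently, a compound augmented third: an augmented third plus an octave.)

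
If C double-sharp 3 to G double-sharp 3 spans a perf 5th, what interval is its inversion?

The rule of nine gives the new number: 9 − 5 = 4, so a fifth becomes a fourth.
Quality inverts too: perfect stays perfect. That makes the inversion a perfect fourth.

perfect 4th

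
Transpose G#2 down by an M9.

Two letters down from G (plus an octave) reaches F.
A major ninth is 14 semitones; 14 semitones down from G#2 gives F#1.

F#1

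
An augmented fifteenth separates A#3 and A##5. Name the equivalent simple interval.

Each octave removed subtracts seven from the number: 15 − 7 = 8.
Quality carries through unchanged, so the simple form is an augmented octave.

augmented 8th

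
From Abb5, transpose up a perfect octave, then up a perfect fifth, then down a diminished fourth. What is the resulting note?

Abb5 up a perfect octave → Abb6 (12 semitones).
Abb6 up a perfect fifth → Ebb7 (7 semitones).
A diminished fourth down from Ebb7 is Bb6.

Bb6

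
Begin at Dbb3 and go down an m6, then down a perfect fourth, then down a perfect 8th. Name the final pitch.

A minor sixth down from Dbb3 is Fb2.
Fb2 down a perfect fourth → Cb2 (5 semitones).
Cb2 down a perfect octave → Cb1 (12 semitones).

Cb1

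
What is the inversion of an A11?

d5

First reduce the compound augmented eleventh to its simple form, an augmented fourth.
Interval numbers invert to sum to nine: 4 + 5 = 9, so a fourth inverts to a fifth.
The quality also flips — augmented becomes diminished — giving a diminished fifth.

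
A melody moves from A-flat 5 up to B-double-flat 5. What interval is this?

m2

A to B spans two letter names (A-B) — that makes it a second of some quality.
At 1 semitone, Ab5→Bbb5 falls one short of a major second: minor.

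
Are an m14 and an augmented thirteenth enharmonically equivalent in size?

Yes

Both span 22 semitones: a minor fourteenth and an augmented thirteenth are the same chromatic distance.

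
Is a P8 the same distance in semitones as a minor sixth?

12 semitones (perfect octave) vs 8 semitones (minor sixth): not equal.

No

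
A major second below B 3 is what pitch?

Counting two letter names down from B lands on A.
Moving 2 semitones down from B3 (the size of a major second) reaches A3.

A 3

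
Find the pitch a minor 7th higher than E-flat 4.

D-flat 5

The seventh takes the letter from E up to D.
A minor seventh spans 10 semitones, so from Eb4 the target pitch is Db5.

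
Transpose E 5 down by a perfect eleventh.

B 3

The eleventh's letter: E down four letter names plus an octave → B.
A perfect eleventh is 17 semitones; 17 semitones down from E5 gives B3.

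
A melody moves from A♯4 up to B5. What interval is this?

A to B spans two letter names (A-B), plus an octave — that makes it a ninth of some quality.
At 13 semitones, A#4→B5 falls one short of a major ninth: minor.
(Equivalently, a compound minor second: a minor second plus an octave.)

minor ninth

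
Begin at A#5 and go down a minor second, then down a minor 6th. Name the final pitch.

B##4

Down a minor second from A#5: G##5 (1 semitone down).
G##5 down a minor sixth → B##4 (8 semitones).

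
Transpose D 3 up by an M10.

Counting three letter names plus an octave up from D lands on F.
A major tenth spans 16 semitones, so from D3 the target pitch is F#4.

F-sharp 4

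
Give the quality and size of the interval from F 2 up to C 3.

F to C spans five letter names (F-G-A-B-C), so the interval is some kind of fifth.
F2 to C3 is 7 semitones, matching the perfect fifth exactly, so the quality is perfect.

perfect 5th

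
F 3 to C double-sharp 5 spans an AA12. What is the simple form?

AA5

Take out an octave (7 from the number): 12 − 7 = 5.
So a doubly augmented twelfth is an octave plus a doubly augmented fifth. The quality is unchanged.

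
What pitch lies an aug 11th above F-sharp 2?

Four letters up from F (plus an octave) reaches B.
Moving 18 semitones up from F#2 (the size of an augmented eleventh) reaches B#3.

B-sharp 3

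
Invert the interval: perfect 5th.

perfect fourth

Inverted interval numbers add to nine, so a fifth pairs with a fourth (5 + 4 = 9).
The quality also flips — perfect stays perfect — giving a perfect fourth.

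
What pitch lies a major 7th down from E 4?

Seven letter names down from E: F.
Moving 11 semitones down from E4 (the size of a major seventh) reaches F3.

F 3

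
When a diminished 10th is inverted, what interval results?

augmented sixth

First reduce the compound diminished tenth to its simple form, a diminished third.
Interval numbers invert to sum to nine: 3 + 6 = 9, so a third inverts to a sixth.
Quality inverts too: diminished becomes augmented. That makes the inversion an augmented sixth.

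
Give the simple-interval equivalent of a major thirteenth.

Each octave removed subtracts seven from the number: 13 − 7 = 6.
That makes a major thirteenth a compound major sixth — an octave plus a major sixth.

M6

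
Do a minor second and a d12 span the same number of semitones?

No

1 semitone (minor second) vs 18 semitones (diminished twelfth): not equal.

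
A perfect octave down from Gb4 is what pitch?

Gb3

An octave keeps the letter name G, an octave down from G.
A perfect octave is 12 semitones; 12 semitones down from Gb4 gives Gb3.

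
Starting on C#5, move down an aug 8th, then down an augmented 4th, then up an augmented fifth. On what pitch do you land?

C#5 down an augmented octave → C4 (13 semitones).
Down an augmented fourth from C4: Gb3 (6 semitones down).
Up an augmented fifth from Gb3: D4 (8 semitones up).

D4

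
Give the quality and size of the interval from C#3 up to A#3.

C to A spans six letter names (C-D-E-F-G-A): a sixth.
The major sixth spans 9 semitones, and C#3 to A#3 is exactly 9 semitones — so this is a major sixth.

major sixth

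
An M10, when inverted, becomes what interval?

First reduce the compound major tenth to its simple form, a major third.
Inverted interval numbers add to nine, so a third pairs with a sixth (3 + 6 = 9).
Quality inverts too: major becomes minor. That makes the inversion a minor sixth.

minor 6th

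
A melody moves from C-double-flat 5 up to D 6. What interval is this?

C to D spans two letter names (C-D), plus an octave: a ninth.
Cbb5 to D6 spans 16 semitones — two semitones wider than the major ninth (14) — giving a doubly augmented ninth.
(Equivalently, a compound doubly augmented second: a doubly augmented second plus an octave.)

doubly augmented ninth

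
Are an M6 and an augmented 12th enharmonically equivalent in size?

No

A major sixth is 9 semitones but an augmented twelfth is 20 semitones — different sizes.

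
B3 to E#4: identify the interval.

augmented fourth

B to E spans four letter names (B-C-D-E) — that makes it a fourth of some quality.
A perfect fourth would be 5 semitones; B3 to E#4 is 6, one semitone wider, so the interval is augmented.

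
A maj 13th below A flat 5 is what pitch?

Counting six letter names plus an octave down from A lands on C.
A major thirteenth spans 21 semitones, so from Ab5 the target pitch is Cb4.

C flat 4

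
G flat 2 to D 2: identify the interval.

diminished fourth

Descending from Gb2 to D2 is the same interval as ascending D2 to Gb2.
D to G spans four letter names (D-E-F-G), so the interval is some kind of fourth.
The perfect fourth is 5 semitones; here we have 4, one semitone narrower: diminished.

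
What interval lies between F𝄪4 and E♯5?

F to E spans seven letter names (F-G-A-B-C-D-E): a seventh.
F##4 to E#5 is 10 semitones, a half step short of the major seventh (11), so this is minor.

minor 7th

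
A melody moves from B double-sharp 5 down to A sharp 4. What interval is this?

Descending from B##5 to A#4 is the same interval as ascending A#4 to B##5.
A to B spans two letter names (A-B), plus an octave, so the interval is some kind of ninth.
A major ninth would be 14 semitones; A#4 to B##5 is 15, one semitone wider, so the interval is augmented.
(Equivalently, a compound augmented second: an augmented second plus an octave.)

augmented 9th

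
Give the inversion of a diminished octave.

augmented 1st

Interval numbers invert to sum to nine: 8 + 1 = 9, so an octave inverts to a unison.
Quality inverts too: diminished becomes augmented. That makes the inversion an augmented unison.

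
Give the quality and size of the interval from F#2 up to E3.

F to E spans seven letter names (F-G-A-B-C-D-E) — that makes it a seventh of some quality.
A major seventh would be 11 semitones, but F#2 to E3 is 10 — one semitone narrower, making it a minor seventh.

minor seventh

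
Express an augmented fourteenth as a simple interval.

augmented 7th

Subtracting seven from the interval number removes an octave: 14 − 7 = 7.
That makes an augmented fourteenth a compound augmented seventh — an octave plus an augmented seventh.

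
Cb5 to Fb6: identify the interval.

P11

C to F spans four letter names (C-D-E-F), plus an octave, so the interval is some kind of eleventh.
The perfect eleventh spans 17 semitones, and Cb5 to Fb6 is exactly 17 semitones — so this is a perfect eleventh.
(Equivalently, a compound perfect fourth: a perfect fourth plus an octave.)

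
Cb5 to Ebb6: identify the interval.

minor 10th

C to E spans three letter names (C-D-E), plus an octave, so the interval is some kind of tenth.
A major tenth would be 16 semitones, but Cb5 to Ebb6 is 15 — one semitone narrower, making it a minor tenth.
(Equivalently, a compound minor third: a minor third plus an octave.)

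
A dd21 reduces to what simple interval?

Subtracting seven from the interval number removes an octave: 21 − 14 = 7.
That makes a doubly diminished twenty-first a compound doubly diminished seventh — 2 octaves plus a doubly diminished seventh.

dd7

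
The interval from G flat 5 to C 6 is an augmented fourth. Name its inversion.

diminished fifth

Inverted interval numbers add to nine, so a fourth pairs with a fifth (4 + 5 = 9).
The quality also flips — augmented becomes diminished — giving a diminished fifth.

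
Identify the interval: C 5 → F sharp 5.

C to F spans four letter names (C-D-E-F) — that makes it a fourth of some quality.
A perfect fourth would be 5 semitones; C5 to F#5 is 6, one semitone wider, so the interval is augmented.

A4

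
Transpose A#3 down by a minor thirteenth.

Six letters down from A (plus an octave) reaches C.
A minor thirteenth spans 20 semitones, so from A#3 the target pitch is C##2.

C##2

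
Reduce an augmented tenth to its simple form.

augmented third

Each octave removed subtracts seven from the number: 10 − 7 = 3.
Quality carries through unchanged, so the simple form is an augmented third.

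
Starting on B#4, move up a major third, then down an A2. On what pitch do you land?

C#5

A major third up from B#4 is D##5.
Down an augmented second from D##5: C#5 (3 semitones down).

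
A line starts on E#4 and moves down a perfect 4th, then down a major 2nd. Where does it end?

E#4 down a perfect fourth → B#3 (5 semitones).
B#3 down a major second → A#3 (2 semitones).

A#3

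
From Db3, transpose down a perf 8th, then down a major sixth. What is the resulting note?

A perfect octave down from Db3 is Db2.
Db2 down a major sixth → Fb1 (9 semitones).

Fb1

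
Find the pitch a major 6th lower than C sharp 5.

Six letter names down from C: E.
A major sixth spans 9 semitones, so from C#5 the target pitch is E4.

E 4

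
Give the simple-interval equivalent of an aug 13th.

augmented sixth

Subtracting seven from the interval number removes an octave: 13 − 7 = 6.
Quality carries through unchanged, so the simple form is an augmented sixth.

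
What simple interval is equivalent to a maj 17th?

Take out 2 octaves (14 from the number): 17 − 14 = 3.
Quality carries through unchanged, so the simple form is a major third.

M3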